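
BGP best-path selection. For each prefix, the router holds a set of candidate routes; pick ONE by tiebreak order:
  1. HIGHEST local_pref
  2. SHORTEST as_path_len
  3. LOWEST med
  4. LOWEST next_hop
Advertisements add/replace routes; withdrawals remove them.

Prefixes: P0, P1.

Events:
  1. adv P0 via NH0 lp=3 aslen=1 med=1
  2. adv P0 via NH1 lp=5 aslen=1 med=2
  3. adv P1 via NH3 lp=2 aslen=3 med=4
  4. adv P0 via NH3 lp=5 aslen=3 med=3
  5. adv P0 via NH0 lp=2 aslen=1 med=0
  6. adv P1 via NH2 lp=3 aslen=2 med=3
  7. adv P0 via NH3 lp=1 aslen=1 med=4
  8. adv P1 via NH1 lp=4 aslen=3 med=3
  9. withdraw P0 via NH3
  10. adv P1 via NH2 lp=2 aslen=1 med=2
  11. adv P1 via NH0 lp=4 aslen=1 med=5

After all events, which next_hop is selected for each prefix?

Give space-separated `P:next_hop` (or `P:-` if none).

Answer: P0:NH1 P1:NH0

Derivation:
Op 1: best P0=NH0 P1=-
Op 2: best P0=NH1 P1=-
Op 3: best P0=NH1 P1=NH3
Op 4: best P0=NH1 P1=NH3
Op 5: best P0=NH1 P1=NH3
Op 6: best P0=NH1 P1=NH2
Op 7: best P0=NH1 P1=NH2
Op 8: best P0=NH1 P1=NH1
Op 9: best P0=NH1 P1=NH1
Op 10: best P0=NH1 P1=NH1
Op 11: best P0=NH1 P1=NH0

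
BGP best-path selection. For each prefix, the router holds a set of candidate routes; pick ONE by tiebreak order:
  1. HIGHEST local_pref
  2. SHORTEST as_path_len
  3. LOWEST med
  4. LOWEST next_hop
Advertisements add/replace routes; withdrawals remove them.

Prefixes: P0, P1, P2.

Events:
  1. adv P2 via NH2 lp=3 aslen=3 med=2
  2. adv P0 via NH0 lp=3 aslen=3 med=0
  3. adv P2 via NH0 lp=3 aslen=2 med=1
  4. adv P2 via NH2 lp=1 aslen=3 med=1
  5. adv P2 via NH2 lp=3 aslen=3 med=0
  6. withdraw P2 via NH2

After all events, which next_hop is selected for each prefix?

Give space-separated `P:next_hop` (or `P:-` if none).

Op 1: best P0=- P1=- P2=NH2
Op 2: best P0=NH0 P1=- P2=NH2
Op 3: best P0=NH0 P1=- P2=NH0
Op 4: best P0=NH0 P1=- P2=NH0
Op 5: best P0=NH0 P1=- P2=NH0
Op 6: best P0=NH0 P1=- P2=NH0

Answer: P0:NH0 P1:- P2:NH0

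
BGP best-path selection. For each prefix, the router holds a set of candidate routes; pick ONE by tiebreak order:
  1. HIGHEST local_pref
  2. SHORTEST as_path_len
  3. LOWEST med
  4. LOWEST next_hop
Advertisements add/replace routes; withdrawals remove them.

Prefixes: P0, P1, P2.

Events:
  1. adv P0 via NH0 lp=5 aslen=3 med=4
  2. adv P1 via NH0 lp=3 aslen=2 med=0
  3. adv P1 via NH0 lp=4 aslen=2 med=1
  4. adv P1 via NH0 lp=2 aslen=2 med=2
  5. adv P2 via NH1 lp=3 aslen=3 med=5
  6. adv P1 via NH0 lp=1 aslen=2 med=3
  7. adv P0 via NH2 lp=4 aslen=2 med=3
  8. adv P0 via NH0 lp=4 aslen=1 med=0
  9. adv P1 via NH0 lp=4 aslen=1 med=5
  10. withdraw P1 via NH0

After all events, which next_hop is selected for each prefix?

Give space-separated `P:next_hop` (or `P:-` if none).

Answer: P0:NH0 P1:- P2:NH1

Derivation:
Op 1: best P0=NH0 P1=- P2=-
Op 2: best P0=NH0 P1=NH0 P2=-
Op 3: best P0=NH0 P1=NH0 P2=-
Op 4: best P0=NH0 P1=NH0 P2=-
Op 5: best P0=NH0 P1=NH0 P2=NH1
Op 6: best P0=NH0 P1=NH0 P2=NH1
Op 7: best P0=NH0 P1=NH0 P2=NH1
Op 8: best P0=NH0 P1=NH0 P2=NH1
Op 9: best P0=NH0 P1=NH0 P2=NH1
Op 10: best P0=NH0 P1=- P2=NH1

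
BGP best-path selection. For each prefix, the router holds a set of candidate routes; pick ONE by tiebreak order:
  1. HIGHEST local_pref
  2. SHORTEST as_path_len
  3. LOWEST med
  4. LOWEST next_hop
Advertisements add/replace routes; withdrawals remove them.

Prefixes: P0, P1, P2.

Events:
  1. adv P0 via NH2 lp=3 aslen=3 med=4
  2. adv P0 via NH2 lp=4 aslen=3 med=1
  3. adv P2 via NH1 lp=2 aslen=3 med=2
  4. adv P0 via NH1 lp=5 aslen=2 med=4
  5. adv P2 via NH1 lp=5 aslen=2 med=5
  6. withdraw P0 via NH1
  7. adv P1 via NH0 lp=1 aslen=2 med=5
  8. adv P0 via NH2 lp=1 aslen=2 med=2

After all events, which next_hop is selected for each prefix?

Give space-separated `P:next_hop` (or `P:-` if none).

Op 1: best P0=NH2 P1=- P2=-
Op 2: best P0=NH2 P1=- P2=-
Op 3: best P0=NH2 P1=- P2=NH1
Op 4: best P0=NH1 P1=- P2=NH1
Op 5: best P0=NH1 P1=- P2=NH1
Op 6: best P0=NH2 P1=- P2=NH1
Op 7: best P0=NH2 P1=NH0 P2=NH1
Op 8: best P0=NH2 P1=NH0 P2=NH1

Answer: P0:NH2 P1:NH0 P2:NH1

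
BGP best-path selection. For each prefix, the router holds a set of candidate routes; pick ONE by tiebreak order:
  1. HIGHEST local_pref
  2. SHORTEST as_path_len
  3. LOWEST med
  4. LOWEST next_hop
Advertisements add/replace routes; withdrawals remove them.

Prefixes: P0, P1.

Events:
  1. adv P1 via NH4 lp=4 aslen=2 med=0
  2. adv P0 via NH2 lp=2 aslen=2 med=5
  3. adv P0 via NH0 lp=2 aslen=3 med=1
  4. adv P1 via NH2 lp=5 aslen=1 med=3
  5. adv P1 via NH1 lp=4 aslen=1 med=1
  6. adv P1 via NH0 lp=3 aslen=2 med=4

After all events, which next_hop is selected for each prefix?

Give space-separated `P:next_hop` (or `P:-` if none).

Op 1: best P0=- P1=NH4
Op 2: best P0=NH2 P1=NH4
Op 3: best P0=NH2 P1=NH4
Op 4: best P0=NH2 P1=NH2
Op 5: best P0=NH2 P1=NH2
Op 6: best P0=NH2 P1=NH2

Answer: P0:NH2 P1:NH2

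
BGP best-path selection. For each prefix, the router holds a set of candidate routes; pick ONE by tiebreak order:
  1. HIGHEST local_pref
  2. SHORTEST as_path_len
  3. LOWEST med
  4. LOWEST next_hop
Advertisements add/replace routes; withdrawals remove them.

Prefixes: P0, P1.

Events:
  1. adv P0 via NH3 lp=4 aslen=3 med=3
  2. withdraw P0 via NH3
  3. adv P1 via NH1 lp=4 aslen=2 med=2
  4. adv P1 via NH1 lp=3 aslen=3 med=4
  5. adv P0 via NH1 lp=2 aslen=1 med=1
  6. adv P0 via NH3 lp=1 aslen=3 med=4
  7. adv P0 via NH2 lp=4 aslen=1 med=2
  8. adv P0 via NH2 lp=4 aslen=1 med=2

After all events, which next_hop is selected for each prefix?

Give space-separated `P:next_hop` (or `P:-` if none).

Answer: P0:NH2 P1:NH1

Derivation:
Op 1: best P0=NH3 P1=-
Op 2: best P0=- P1=-
Op 3: best P0=- P1=NH1
Op 4: best P0=- P1=NH1
Op 5: best P0=NH1 P1=NH1
Op 6: best P0=NH1 P1=NH1
Op 7: best P0=NH2 P1=NH1
Op 8: best P0=NH2 P1=NH1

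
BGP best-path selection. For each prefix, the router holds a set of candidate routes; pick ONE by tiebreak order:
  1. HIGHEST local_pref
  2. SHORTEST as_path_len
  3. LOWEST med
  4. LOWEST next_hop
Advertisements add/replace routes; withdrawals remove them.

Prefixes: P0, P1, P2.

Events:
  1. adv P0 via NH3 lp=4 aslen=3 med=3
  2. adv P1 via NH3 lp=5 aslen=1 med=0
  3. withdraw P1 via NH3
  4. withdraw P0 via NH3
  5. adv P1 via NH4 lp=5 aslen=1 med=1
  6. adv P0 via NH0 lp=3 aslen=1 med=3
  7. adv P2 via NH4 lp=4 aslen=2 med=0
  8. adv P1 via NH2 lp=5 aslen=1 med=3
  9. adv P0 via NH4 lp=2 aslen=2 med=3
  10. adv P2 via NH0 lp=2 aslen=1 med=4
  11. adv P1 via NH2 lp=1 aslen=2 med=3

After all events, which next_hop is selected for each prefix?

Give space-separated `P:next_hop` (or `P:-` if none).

Answer: P0:NH0 P1:NH4 P2:NH4

Derivation:
Op 1: best P0=NH3 P1=- P2=-
Op 2: best P0=NH3 P1=NH3 P2=-
Op 3: best P0=NH3 P1=- P2=-
Op 4: best P0=- P1=- P2=-
Op 5: best P0=- P1=NH4 P2=-
Op 6: best P0=NH0 P1=NH4 P2=-
Op 7: best P0=NH0 P1=NH4 P2=NH4
Op 8: best P0=NH0 P1=NH4 P2=NH4
Op 9: best P0=NH0 P1=NH4 P2=NH4
Op 10: best P0=NH0 P1=NH4 P2=NH4
Op 11: best P0=NH0 P1=NH4 P2=NH4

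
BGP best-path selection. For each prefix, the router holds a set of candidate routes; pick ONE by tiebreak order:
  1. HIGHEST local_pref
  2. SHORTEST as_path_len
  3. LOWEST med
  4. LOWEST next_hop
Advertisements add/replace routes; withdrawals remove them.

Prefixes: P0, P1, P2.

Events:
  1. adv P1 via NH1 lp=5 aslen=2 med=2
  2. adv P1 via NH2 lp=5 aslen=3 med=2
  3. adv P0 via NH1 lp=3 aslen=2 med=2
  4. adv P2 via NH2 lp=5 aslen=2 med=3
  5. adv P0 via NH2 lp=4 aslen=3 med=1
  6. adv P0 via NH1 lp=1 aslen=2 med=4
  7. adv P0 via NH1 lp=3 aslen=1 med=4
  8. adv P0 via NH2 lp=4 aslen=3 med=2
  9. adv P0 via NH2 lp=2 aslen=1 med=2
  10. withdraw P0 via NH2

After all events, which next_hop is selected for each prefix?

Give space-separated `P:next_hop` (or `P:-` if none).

Op 1: best P0=- P1=NH1 P2=-
Op 2: best P0=- P1=NH1 P2=-
Op 3: best P0=NH1 P1=NH1 P2=-
Op 4: best P0=NH1 P1=NH1 P2=NH2
Op 5: best P0=NH2 P1=NH1 P2=NH2
Op 6: best P0=NH2 P1=NH1 P2=NH2
Op 7: best P0=NH2 P1=NH1 P2=NH2
Op 8: best P0=NH2 P1=NH1 P2=NH2
Op 9: best P0=NH1 P1=NH1 P2=NH2
Op 10: best P0=NH1 P1=NH1 P2=NH2

Answer: P0:NH1 P1:NH1 P2:NH2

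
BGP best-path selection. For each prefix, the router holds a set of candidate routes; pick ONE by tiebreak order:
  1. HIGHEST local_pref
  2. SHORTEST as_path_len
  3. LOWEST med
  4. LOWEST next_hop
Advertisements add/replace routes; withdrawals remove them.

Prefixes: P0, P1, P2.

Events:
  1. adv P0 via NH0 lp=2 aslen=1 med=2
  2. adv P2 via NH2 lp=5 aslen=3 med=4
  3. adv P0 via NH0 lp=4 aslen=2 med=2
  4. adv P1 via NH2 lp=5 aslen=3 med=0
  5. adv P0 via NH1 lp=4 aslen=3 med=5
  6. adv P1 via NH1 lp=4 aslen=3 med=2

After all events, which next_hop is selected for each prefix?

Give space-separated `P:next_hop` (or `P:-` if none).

Op 1: best P0=NH0 P1=- P2=-
Op 2: best P0=NH0 P1=- P2=NH2
Op 3: best P0=NH0 P1=- P2=NH2
Op 4: best P0=NH0 P1=NH2 P2=NH2
Op 5: best P0=NH0 P1=NH2 P2=NH2
Op 6: best P0=NH0 P1=NH2 P2=NH2

Answer: P0:NH0 P1:NH2 P2:NH2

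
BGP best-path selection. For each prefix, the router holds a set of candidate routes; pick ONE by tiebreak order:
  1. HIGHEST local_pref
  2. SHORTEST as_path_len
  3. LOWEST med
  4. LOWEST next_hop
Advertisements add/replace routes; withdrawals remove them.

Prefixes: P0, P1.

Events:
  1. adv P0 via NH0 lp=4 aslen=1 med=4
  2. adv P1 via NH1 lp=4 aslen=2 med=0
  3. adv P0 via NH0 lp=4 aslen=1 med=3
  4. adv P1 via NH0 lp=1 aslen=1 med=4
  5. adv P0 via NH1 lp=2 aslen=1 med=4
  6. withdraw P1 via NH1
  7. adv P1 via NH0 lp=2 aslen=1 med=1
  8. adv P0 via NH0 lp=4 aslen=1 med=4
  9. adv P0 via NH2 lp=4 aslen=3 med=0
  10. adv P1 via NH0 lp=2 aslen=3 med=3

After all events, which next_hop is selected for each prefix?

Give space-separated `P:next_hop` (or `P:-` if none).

Answer: P0:NH0 P1:NH0

Derivation:
Op 1: best P0=NH0 P1=-
Op 2: best P0=NH0 P1=NH1
Op 3: best P0=NH0 P1=NH1
Op 4: best P0=NH0 P1=NH1
Op 5: best P0=NH0 P1=NH1
Op 6: best P0=NH0 P1=NH0
Op 7: best P0=NH0 P1=NH0
Op 8: best P0=NH0 P1=NH0
Op 9: best P0=NH0 P1=NH0
Op 10: best P0=NH0 P1=NH0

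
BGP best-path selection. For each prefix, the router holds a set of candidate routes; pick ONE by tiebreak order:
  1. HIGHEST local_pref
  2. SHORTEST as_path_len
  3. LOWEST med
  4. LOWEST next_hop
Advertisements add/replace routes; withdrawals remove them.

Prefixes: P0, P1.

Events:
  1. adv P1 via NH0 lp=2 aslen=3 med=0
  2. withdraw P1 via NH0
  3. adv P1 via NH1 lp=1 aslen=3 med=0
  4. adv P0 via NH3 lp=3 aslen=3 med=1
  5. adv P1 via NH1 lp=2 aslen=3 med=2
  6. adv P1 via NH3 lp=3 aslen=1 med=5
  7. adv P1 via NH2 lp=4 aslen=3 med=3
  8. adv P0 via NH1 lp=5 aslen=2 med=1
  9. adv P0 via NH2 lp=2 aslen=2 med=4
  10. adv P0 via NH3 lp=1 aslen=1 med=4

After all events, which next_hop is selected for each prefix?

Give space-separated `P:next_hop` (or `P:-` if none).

Answer: P0:NH1 P1:NH2

Derivation:
Op 1: best P0=- P1=NH0
Op 2: best P0=- P1=-
Op 3: best P0=- P1=NH1
Op 4: best P0=NH3 P1=NH1
Op 5: best P0=NH3 P1=NH1
Op 6: best P0=NH3 P1=NH3
Op 7: best P0=NH3 P1=NH2
Op 8: best P0=NH1 P1=NH2
Op 9: best P0=NH1 P1=NH2
Op 10: best P0=NH1 P1=NH2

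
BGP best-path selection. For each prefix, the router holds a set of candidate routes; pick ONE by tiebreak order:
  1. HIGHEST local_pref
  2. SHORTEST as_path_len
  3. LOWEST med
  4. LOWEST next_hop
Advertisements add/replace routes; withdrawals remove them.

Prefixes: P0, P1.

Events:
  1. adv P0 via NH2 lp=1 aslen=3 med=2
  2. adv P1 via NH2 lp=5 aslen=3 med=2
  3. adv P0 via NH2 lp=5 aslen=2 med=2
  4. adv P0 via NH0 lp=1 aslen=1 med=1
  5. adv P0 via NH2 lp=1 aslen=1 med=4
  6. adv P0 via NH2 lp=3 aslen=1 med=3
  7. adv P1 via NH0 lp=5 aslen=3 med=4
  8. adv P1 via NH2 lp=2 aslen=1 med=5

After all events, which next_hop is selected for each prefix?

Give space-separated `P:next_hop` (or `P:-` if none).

Answer: P0:NH2 P1:NH0

Derivation:
Op 1: best P0=NH2 P1=-
Op 2: best P0=NH2 P1=NH2
Op 3: best P0=NH2 P1=NH2
Op 4: best P0=NH2 P1=NH2
Op 5: best P0=NH0 P1=NH2
Op 6: best P0=NH2 P1=NH2
Op 7: best P0=NH2 P1=NH2
Op 8: best P0=NH2 P1=NH0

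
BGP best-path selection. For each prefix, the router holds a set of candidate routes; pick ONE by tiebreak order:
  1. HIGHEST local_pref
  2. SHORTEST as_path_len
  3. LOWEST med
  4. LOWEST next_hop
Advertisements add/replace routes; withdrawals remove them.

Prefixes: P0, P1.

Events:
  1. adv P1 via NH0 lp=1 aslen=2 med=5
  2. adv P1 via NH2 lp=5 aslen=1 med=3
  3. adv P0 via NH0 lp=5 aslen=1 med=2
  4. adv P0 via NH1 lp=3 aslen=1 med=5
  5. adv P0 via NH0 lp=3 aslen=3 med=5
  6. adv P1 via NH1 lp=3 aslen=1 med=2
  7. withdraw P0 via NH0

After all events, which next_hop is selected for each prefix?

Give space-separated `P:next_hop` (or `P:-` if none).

Answer: P0:NH1 P1:NH2

Derivation:
Op 1: best P0=- P1=NH0
Op 2: best P0=- P1=NH2
Op 3: best P0=NH0 P1=NH2
Op 4: best P0=NH0 P1=NH2
Op 5: best P0=NH1 P1=NH2
Op 6: best P0=NH1 P1=NH2
Op 7: best P0=NH1 P1=NH2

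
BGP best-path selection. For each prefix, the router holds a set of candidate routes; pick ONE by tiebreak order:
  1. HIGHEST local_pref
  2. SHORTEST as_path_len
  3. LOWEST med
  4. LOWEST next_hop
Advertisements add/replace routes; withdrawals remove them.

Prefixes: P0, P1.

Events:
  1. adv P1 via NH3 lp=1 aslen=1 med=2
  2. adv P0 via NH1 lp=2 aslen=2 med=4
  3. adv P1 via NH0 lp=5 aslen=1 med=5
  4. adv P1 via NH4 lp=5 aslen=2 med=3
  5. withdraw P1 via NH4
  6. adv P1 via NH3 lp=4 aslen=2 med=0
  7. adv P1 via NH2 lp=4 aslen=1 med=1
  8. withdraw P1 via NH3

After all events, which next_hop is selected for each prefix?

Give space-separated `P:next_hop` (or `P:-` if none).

Answer: P0:NH1 P1:NH0

Derivation:
Op 1: best P0=- P1=NH3
Op 2: best P0=NH1 P1=NH3
Op 3: best P0=NH1 P1=NH0
Op 4: best P0=NH1 P1=NH0
Op 5: best P0=NH1 P1=NH0
Op 6: best P0=NH1 P1=NH0
Op 7: best P0=NH1 P1=NH0
Op 8: best P0=NH1 P1=NH0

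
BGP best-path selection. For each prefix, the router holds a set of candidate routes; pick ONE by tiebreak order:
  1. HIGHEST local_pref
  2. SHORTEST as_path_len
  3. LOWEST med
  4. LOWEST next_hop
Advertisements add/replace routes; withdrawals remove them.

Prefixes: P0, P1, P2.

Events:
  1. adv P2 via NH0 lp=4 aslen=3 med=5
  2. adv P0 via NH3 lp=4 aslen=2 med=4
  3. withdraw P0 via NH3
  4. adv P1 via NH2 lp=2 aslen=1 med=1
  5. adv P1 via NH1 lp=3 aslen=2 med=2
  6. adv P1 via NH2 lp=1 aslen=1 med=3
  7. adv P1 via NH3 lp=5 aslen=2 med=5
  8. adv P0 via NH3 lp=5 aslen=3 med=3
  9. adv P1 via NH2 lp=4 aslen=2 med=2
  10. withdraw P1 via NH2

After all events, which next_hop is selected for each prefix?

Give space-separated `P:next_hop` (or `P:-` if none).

Answer: P0:NH3 P1:NH3 P2:NH0

Derivation:
Op 1: best P0=- P1=- P2=NH0
Op 2: best P0=NH3 P1=- P2=NH0
Op 3: best P0=- P1=- P2=NH0
Op 4: best P0=- P1=NH2 P2=NH0
Op 5: best P0=- P1=NH1 P2=NH0
Op 6: best P0=- P1=NH1 P2=NH0
Op 7: best P0=- P1=NH3 P2=NH0
Op 8: best P0=NH3 P1=NH3 P2=NH0
Op 9: best P0=NH3 P1=NH3 P2=NH0
Op 10: best P0=NH3 P1=NH3 P2=NH0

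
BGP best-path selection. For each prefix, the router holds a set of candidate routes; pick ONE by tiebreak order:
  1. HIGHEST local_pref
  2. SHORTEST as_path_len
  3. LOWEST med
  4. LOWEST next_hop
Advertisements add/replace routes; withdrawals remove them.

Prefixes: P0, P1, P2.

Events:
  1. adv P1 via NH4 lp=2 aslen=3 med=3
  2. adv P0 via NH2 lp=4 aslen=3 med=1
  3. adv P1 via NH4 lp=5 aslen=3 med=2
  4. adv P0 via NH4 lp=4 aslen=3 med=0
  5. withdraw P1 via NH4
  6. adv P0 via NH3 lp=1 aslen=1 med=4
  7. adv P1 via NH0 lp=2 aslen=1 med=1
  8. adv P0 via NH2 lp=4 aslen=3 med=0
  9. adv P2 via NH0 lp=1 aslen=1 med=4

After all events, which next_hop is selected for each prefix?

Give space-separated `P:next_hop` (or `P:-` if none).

Op 1: best P0=- P1=NH4 P2=-
Op 2: best P0=NH2 P1=NH4 P2=-
Op 3: best P0=NH2 P1=NH4 P2=-
Op 4: best P0=NH4 P1=NH4 P2=-
Op 5: best P0=NH4 P1=- P2=-
Op 6: best P0=NH4 P1=- P2=-
Op 7: best P0=NH4 P1=NH0 P2=-
Op 8: best P0=NH2 P1=NH0 P2=-
Op 9: best P0=NH2 P1=NH0 P2=NH0

Answer: P0:NH2 P1:NH0 P2:NH0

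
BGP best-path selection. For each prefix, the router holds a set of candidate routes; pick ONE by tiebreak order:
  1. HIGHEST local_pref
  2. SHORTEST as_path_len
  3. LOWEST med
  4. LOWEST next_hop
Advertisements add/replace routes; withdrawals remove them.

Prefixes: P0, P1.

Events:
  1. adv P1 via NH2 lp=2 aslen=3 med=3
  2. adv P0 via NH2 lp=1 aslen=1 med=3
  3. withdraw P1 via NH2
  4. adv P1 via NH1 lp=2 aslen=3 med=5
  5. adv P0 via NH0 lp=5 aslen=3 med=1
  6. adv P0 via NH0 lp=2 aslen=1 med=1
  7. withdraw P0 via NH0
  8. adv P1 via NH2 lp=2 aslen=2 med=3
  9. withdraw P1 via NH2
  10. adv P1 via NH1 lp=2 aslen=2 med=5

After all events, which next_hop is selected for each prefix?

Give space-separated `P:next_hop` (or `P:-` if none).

Op 1: best P0=- P1=NH2
Op 2: best P0=NH2 P1=NH2
Op 3: best P0=NH2 P1=-
Op 4: best P0=NH2 P1=NH1
Op 5: best P0=NH0 P1=NH1
Op 6: best P0=NH0 P1=NH1
Op 7: best P0=NH2 P1=NH1
Op 8: best P0=NH2 P1=NH2
Op 9: best P0=NH2 P1=NH1
Op 10: best P0=NH2 P1=NH1

Answer: P0:NH2 P1:NH1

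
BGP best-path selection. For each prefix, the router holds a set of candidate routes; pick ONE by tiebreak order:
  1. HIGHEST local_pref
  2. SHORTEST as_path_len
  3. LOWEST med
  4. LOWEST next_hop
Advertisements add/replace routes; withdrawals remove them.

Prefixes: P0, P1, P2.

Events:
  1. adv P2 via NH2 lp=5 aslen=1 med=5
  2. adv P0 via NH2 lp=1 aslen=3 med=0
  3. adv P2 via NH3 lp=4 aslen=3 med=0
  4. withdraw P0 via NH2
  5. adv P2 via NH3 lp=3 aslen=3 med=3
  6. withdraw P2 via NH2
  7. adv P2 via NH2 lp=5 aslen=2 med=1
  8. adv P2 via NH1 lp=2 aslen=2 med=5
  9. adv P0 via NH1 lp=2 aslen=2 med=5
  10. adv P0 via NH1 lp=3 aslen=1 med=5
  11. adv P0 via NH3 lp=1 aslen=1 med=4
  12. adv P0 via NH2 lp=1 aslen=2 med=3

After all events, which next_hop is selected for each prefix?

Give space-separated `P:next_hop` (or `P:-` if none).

Answer: P0:NH1 P1:- P2:NH2

Derivation:
Op 1: best P0=- P1=- P2=NH2
Op 2: best P0=NH2 P1=- P2=NH2
Op 3: best P0=NH2 P1=- P2=NH2
Op 4: best P0=- P1=- P2=NH2
Op 5: best P0=- P1=- P2=NH2
Op 6: best P0=- P1=- P2=NH3
Op 7: best P0=- P1=- P2=NH2
Op 8: best P0=- P1=- P2=NH2
Op 9: best P0=NH1 P1=- P2=NH2
Op 10: best P0=NH1 P1=- P2=NH2
Op 11: best P0=NH1 P1=- P2=NH2
Op 12: best P0=NH1 P1=- P2=NH2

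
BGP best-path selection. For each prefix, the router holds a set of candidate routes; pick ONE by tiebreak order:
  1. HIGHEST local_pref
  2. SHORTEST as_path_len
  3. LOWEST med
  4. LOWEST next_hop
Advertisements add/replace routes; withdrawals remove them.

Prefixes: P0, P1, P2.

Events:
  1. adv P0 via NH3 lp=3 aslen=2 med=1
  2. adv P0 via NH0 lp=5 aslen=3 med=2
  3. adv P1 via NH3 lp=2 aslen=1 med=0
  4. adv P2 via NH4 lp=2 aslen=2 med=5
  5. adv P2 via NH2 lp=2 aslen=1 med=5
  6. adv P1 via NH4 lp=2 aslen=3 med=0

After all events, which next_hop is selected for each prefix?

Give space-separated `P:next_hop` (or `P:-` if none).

Op 1: best P0=NH3 P1=- P2=-
Op 2: best P0=NH0 P1=- P2=-
Op 3: best P0=NH0 P1=NH3 P2=-
Op 4: best P0=NH0 P1=NH3 P2=NH4
Op 5: best P0=NH0 P1=NH3 P2=NH2
Op 6: best P0=NH0 P1=NH3 P2=NH2

Answer: P0:NH0 P1:NH3 P2:NH2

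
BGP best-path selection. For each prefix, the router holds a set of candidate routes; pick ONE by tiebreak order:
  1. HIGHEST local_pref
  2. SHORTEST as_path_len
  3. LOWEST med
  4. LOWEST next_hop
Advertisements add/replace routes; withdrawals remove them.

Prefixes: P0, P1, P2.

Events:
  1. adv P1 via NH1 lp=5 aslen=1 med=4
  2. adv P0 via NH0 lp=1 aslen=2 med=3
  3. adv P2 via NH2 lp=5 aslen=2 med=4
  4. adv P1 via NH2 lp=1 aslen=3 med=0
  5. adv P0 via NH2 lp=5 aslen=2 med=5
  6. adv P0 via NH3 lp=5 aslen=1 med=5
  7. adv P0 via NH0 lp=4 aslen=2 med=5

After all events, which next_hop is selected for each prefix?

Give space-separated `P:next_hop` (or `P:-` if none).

Answer: P0:NH3 P1:NH1 P2:NH2

Derivation:
Op 1: best P0=- P1=NH1 P2=-
Op 2: best P0=NH0 P1=NH1 P2=-
Op 3: best P0=NH0 P1=NH1 P2=NH2
Op 4: best P0=NH0 P1=NH1 P2=NH2
Op 5: best P0=NH2 P1=NH1 P2=NH2
Op 6: best P0=NH3 P1=NH1 P2=NH2
Op 7: best P0=NH3 P1=NH1 P2=NH2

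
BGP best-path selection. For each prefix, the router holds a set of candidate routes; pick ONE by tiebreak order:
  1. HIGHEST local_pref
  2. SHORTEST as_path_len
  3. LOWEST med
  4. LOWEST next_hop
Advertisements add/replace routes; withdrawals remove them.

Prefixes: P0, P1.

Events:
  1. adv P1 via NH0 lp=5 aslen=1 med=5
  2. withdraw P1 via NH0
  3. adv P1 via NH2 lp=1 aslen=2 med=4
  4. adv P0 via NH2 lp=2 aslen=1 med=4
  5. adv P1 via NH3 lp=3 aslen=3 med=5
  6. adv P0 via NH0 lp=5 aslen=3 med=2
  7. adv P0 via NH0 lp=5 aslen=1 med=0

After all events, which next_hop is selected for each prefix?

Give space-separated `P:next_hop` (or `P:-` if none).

Answer: P0:NH0 P1:NH3

Derivation:
Op 1: best P0=- P1=NH0
Op 2: best P0=- P1=-
Op 3: best P0=- P1=NH2
Op 4: best P0=NH2 P1=NH2
Op 5: best P0=NH2 P1=NH3
Op 6: best P0=NH0 P1=NH3
Op 7: best P0=NH0 P1=NH3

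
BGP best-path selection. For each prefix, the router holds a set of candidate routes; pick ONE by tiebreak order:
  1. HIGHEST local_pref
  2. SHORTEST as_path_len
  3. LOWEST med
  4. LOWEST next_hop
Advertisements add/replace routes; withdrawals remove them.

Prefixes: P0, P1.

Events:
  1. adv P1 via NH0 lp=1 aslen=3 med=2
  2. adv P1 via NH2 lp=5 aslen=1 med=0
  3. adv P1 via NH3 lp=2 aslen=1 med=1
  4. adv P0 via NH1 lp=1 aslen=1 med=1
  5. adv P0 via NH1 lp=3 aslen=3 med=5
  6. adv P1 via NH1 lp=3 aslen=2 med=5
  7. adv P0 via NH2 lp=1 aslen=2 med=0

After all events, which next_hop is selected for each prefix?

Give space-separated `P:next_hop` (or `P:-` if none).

Op 1: best P0=- P1=NH0
Op 2: best P0=- P1=NH2
Op 3: best P0=- P1=NH2
Op 4: best P0=NH1 P1=NH2
Op 5: best P0=NH1 P1=NH2
Op 6: best P0=NH1 P1=NH2
Op 7: best P0=NH1 P1=NH2

Answer: P0:NH1 P1:NH2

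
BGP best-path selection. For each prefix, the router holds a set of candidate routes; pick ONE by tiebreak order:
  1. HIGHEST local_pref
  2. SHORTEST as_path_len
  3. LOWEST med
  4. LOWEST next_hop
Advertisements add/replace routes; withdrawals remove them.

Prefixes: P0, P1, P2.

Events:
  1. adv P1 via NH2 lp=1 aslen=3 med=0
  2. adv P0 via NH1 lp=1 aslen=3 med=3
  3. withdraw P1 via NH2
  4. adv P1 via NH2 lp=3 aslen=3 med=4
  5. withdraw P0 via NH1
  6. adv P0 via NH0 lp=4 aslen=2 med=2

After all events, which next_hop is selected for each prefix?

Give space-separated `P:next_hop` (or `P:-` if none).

Op 1: best P0=- P1=NH2 P2=-
Op 2: best P0=NH1 P1=NH2 P2=-
Op 3: best P0=NH1 P1=- P2=-
Op 4: best P0=NH1 P1=NH2 P2=-
Op 5: best P0=- P1=NH2 P2=-
Op 6: best P0=NH0 P1=NH2 P2=-

Answer: P0:NH0 P1:NH2 P2:-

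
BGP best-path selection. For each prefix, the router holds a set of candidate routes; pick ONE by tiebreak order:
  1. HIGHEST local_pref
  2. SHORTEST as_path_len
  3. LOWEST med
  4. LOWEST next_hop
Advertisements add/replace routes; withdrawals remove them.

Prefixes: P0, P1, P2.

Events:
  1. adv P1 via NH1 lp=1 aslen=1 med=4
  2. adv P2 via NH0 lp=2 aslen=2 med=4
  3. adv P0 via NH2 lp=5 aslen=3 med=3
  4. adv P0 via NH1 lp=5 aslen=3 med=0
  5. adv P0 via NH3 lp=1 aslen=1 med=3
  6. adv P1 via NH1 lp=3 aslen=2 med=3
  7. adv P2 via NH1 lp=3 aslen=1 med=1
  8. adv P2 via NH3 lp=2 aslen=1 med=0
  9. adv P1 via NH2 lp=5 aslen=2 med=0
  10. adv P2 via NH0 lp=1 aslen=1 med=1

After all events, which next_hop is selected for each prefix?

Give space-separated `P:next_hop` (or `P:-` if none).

Answer: P0:NH1 P1:NH2 P2:NH1

Derivation:
Op 1: best P0=- P1=NH1 P2=-
Op 2: best P0=- P1=NH1 P2=NH0
Op 3: best P0=NH2 P1=NH1 P2=NH0
Op 4: best P0=NH1 P1=NH1 P2=NH0
Op 5: best P0=NH1 P1=NH1 P2=NH0
Op 6: best P0=NH1 P1=NH1 P2=NH0
Op 7: best P0=NH1 P1=NH1 P2=NH1
Op 8: best P0=NH1 P1=NH1 P2=NH1
Op 9: best P0=NH1 P1=NH2 P2=NH1
Op 10: best P0=NH1 P1=NH2 P2=NH1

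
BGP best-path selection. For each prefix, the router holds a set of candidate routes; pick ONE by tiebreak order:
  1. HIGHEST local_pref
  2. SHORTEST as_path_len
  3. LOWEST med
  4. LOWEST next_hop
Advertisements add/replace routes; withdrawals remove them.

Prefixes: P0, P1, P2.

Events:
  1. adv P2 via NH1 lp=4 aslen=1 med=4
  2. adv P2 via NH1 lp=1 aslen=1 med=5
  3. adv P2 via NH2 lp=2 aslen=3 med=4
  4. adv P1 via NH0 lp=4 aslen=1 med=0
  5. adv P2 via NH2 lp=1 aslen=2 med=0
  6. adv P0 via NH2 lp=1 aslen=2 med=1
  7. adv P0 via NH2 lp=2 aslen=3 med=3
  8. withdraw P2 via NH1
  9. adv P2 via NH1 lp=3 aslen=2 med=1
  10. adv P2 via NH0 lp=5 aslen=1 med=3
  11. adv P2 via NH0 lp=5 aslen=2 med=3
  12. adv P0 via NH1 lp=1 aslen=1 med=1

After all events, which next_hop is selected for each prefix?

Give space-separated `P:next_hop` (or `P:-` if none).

Op 1: best P0=- P1=- P2=NH1
Op 2: best P0=- P1=- P2=NH1
Op 3: best P0=- P1=- P2=NH2
Op 4: best P0=- P1=NH0 P2=NH2
Op 5: best P0=- P1=NH0 P2=NH1
Op 6: best P0=NH2 P1=NH0 P2=NH1
Op 7: best P0=NH2 P1=NH0 P2=NH1
Op 8: best P0=NH2 P1=NH0 P2=NH2
Op 9: best P0=NH2 P1=NH0 P2=NH1
Op 10: best P0=NH2 P1=NH0 P2=NH0
Op 11: best P0=NH2 P1=NH0 P2=NH0
Op 12: best P0=NH2 P1=NH0 P2=NH0

Answer: P0:NH2 P1:NH0 P2:NH0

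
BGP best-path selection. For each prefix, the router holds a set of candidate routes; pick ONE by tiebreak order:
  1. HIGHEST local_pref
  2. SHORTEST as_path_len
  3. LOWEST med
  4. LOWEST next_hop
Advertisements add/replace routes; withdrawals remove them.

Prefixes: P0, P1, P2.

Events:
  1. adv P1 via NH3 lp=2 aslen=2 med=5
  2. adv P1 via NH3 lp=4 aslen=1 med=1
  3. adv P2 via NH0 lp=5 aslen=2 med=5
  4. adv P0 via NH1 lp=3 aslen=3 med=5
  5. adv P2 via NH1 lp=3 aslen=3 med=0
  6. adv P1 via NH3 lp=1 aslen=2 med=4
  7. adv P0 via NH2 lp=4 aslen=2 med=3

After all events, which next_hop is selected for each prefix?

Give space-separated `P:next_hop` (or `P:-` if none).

Answer: P0:NH2 P1:NH3 P2:NH0

Derivation:
Op 1: best P0=- P1=NH3 P2=-
Op 2: best P0=- P1=NH3 P2=-
Op 3: best P0=- P1=NH3 P2=NH0
Op 4: best P0=NH1 P1=NH3 P2=NH0
Op 5: best P0=NH1 P1=NH3 P2=NH0
Op 6: best P0=NH1 P1=NH3 P2=NH0
Op 7: best P0=NH2 P1=NH3 P2=NH0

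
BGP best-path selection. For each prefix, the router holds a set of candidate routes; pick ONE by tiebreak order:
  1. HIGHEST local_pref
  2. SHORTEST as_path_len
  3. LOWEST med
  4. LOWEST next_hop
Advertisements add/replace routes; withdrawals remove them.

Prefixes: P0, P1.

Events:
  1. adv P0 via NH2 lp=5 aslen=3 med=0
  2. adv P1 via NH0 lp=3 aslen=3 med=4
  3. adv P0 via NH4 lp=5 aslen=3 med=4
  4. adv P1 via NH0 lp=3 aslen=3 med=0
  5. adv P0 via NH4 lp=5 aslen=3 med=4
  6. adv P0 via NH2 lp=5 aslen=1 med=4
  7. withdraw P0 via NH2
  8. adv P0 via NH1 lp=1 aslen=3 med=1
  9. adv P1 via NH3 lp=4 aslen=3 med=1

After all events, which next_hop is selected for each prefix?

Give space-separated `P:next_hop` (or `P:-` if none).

Answer: P0:NH4 P1:NH3

Derivation:
Op 1: best P0=NH2 P1=-
Op 2: best P0=NH2 P1=NH0
Op 3: best P0=NH2 P1=NH0
Op 4: best P0=NH2 P1=NH0
Op 5: best P0=NH2 P1=NH0
Op 6: best P0=NH2 P1=NH0
Op 7: best P0=NH4 P1=NH0
Op 8: best P0=NH4 P1=NH0
Op 9: best P0=NH4 P1=NH3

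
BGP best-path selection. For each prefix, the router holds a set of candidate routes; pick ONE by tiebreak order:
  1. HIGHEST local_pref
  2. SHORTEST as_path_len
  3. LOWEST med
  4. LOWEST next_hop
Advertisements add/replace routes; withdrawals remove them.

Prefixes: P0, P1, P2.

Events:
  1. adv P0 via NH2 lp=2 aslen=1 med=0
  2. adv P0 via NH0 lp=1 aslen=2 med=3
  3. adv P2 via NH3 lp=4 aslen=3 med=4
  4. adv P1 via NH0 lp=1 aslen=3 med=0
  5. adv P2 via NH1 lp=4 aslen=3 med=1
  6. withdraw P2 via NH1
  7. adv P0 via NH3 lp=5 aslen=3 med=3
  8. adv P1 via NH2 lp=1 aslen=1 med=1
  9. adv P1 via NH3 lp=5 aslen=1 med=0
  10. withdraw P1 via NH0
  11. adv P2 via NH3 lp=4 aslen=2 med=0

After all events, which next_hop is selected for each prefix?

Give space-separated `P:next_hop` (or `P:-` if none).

Answer: P0:NH3 P1:NH3 P2:NH3

Derivation:
Op 1: best P0=NH2 P1=- P2=-
Op 2: best P0=NH2 P1=- P2=-
Op 3: best P0=NH2 P1=- P2=NH3
Op 4: best P0=NH2 P1=NH0 P2=NH3
Op 5: best P0=NH2 P1=NH0 P2=NH1
Op 6: best P0=NH2 P1=NH0 P2=NH3
Op 7: best P0=NH3 P1=NH0 P2=NH3
Op 8: best P0=NH3 P1=NH2 P2=NH3
Op 9: best P0=NH3 P1=NH3 P2=NH3
Op 10: best P0=NH3 P1=NH3 P2=NH3
Op 11: best P0=NH3 P1=NH3 P2=NH3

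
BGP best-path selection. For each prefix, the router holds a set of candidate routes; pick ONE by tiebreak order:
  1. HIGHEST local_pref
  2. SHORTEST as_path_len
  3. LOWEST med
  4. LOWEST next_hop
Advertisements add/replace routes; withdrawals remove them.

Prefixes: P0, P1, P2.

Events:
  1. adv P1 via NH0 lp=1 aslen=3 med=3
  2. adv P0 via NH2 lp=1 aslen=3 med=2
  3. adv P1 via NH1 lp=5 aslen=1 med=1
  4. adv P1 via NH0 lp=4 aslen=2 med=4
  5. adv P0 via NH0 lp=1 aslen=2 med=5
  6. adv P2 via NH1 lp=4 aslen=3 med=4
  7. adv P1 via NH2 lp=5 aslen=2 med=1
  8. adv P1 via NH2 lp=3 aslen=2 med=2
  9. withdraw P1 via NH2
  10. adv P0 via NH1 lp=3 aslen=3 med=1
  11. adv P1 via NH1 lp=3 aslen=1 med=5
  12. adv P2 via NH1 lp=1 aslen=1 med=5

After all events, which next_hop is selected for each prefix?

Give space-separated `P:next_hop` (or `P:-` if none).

Op 1: best P0=- P1=NH0 P2=-
Op 2: best P0=NH2 P1=NH0 P2=-
Op 3: best P0=NH2 P1=NH1 P2=-
Op 4: best P0=NH2 P1=NH1 P2=-
Op 5: best P0=NH0 P1=NH1 P2=-
Op 6: best P0=NH0 P1=NH1 P2=NH1
Op 7: best P0=NH0 P1=NH1 P2=NH1
Op 8: best P0=NH0 P1=NH1 P2=NH1
Op 9: best P0=NH0 P1=NH1 P2=NH1
Op 10: best P0=NH1 P1=NH1 P2=NH1
Op 11: best P0=NH1 P1=NH0 P2=NH1
Op 12: best P0=NH1 P1=NH0 P2=NH1

Answer: P0:NH1 P1:NH0 P2:NH1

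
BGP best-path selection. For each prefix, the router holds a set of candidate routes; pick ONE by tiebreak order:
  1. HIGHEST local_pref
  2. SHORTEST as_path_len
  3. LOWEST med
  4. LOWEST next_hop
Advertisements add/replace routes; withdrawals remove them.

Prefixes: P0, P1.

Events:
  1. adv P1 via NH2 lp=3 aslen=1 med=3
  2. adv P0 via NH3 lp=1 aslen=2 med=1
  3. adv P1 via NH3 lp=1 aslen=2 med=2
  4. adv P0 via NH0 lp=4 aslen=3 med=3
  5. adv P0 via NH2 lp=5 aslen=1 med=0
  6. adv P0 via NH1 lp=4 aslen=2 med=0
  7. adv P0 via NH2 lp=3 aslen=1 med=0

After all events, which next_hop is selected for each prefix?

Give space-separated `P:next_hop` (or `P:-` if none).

Answer: P0:NH1 P1:NH2

Derivation:
Op 1: best P0=- P1=NH2
Op 2: best P0=NH3 P1=NH2
Op 3: best P0=NH3 P1=NH2
Op 4: best P0=NH0 P1=NH2
Op 5: best P0=NH2 P1=NH2
Op 6: best P0=NH2 P1=NH2
Op 7: best P0=NH1 P1=NH2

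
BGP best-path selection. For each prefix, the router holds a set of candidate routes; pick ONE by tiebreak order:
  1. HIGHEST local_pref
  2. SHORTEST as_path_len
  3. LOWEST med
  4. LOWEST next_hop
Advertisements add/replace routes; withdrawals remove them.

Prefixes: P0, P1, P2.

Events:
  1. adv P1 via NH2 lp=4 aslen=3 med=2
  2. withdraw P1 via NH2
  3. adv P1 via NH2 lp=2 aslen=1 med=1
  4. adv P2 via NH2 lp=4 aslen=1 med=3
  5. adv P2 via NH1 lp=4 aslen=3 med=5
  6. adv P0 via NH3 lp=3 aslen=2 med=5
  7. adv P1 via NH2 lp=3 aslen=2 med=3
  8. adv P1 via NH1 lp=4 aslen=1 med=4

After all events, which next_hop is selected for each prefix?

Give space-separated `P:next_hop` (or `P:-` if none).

Answer: P0:NH3 P1:NH1 P2:NH2

Derivation:
Op 1: best P0=- P1=NH2 P2=-
Op 2: best P0=- P1=- P2=-
Op 3: best P0=- P1=NH2 P2=-
Op 4: best P0=- P1=NH2 P2=NH2
Op 5: best P0=- P1=NH2 P2=NH2
Op 6: best P0=NH3 P1=NH2 P2=NH2
Op 7: best P0=NH3 P1=NH2 P2=NH2
Op 8: best P0=NH3 P1=NH1 P2=NH2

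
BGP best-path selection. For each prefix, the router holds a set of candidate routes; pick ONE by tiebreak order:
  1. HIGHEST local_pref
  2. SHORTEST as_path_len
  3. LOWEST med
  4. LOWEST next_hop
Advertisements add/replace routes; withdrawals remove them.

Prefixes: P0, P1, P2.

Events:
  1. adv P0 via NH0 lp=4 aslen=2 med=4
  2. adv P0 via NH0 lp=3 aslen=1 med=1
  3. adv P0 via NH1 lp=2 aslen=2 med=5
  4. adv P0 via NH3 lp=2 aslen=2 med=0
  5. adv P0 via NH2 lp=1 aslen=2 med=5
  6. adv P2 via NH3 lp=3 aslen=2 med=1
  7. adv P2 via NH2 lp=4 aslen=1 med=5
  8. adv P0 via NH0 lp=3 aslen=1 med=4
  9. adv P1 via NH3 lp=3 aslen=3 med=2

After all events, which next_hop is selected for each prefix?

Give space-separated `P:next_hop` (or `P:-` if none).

Op 1: best P0=NH0 P1=- P2=-
Op 2: best P0=NH0 P1=- P2=-
Op 3: best P0=NH0 P1=- P2=-
Op 4: best P0=NH0 P1=- P2=-
Op 5: best P0=NH0 P1=- P2=-
Op 6: best P0=NH0 P1=- P2=NH3
Op 7: best P0=NH0 P1=- P2=NH2
Op 8: best P0=NH0 P1=- P2=NH2
Op 9: best P0=NH0 P1=NH3 P2=NH2

Answer: P0:NH0 P1:NH3 P2:NH2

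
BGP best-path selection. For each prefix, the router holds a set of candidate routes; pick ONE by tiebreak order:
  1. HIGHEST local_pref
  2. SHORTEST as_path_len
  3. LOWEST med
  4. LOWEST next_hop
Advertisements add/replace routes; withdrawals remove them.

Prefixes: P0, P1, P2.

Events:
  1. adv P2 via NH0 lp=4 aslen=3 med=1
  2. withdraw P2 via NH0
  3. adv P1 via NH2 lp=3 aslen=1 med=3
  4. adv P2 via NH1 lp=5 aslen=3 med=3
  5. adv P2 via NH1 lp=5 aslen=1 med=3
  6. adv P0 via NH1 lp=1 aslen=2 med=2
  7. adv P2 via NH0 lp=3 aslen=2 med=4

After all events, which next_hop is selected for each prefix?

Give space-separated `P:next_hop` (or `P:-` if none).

Op 1: best P0=- P1=- P2=NH0
Op 2: best P0=- P1=- P2=-
Op 3: best P0=- P1=NH2 P2=-
Op 4: best P0=- P1=NH2 P2=NH1
Op 5: best P0=- P1=NH2 P2=NH1
Op 6: best P0=NH1 P1=NH2 P2=NH1
Op 7: best P0=NH1 P1=NH2 P2=NH1

Answer: P0:NH1 P1:NH2 P2:NH1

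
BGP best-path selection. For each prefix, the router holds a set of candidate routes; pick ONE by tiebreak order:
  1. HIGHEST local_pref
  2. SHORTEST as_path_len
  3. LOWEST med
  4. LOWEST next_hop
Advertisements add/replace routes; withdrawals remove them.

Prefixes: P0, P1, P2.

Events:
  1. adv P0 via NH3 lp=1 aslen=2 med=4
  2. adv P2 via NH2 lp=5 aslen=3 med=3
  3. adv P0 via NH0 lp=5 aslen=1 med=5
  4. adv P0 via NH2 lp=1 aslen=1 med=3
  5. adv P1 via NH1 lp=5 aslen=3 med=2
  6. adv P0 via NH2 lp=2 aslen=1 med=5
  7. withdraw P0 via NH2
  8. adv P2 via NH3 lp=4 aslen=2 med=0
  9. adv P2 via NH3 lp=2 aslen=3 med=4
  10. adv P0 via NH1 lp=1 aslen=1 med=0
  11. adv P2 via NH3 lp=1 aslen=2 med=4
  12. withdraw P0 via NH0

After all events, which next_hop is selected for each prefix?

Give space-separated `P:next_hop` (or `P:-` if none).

Answer: P0:NH1 P1:NH1 P2:NH2

Derivation:
Op 1: best P0=NH3 P1=- P2=-
Op 2: best P0=NH3 P1=- P2=NH2
Op 3: best P0=NH0 P1=- P2=NH2
Op 4: best P0=NH0 P1=- P2=NH2
Op 5: best P0=NH0 P1=NH1 P2=NH2
Op 6: best P0=NH0 P1=NH1 P2=NH2
Op 7: best P0=NH0 P1=NH1 P2=NH2
Op 8: best P0=NH0 P1=NH1 P2=NH2
Op 9: best P0=NH0 P1=NH1 P2=NH2
Op 10: best P0=NH0 P1=NH1 P2=NH2
Op 11: best P0=NH0 P1=NH1 P2=NH2
Op 12: best P0=NH1 P1=NH1 P2=NH2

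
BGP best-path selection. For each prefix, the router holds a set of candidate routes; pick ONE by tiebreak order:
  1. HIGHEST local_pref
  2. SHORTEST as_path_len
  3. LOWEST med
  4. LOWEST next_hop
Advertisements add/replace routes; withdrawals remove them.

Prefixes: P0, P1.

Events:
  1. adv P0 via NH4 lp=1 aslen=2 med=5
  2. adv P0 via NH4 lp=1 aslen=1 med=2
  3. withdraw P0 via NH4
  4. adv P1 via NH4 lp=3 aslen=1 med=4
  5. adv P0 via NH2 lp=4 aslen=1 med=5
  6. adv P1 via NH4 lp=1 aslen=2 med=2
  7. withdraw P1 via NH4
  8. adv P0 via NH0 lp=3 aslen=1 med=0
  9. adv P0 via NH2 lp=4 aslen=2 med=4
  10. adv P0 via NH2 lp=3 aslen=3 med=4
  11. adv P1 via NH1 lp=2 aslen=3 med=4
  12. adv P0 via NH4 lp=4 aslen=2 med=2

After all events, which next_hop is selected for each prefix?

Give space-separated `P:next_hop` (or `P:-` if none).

Op 1: best P0=NH4 P1=-
Op 2: best P0=NH4 P1=-
Op 3: best P0=- P1=-
Op 4: best P0=- P1=NH4
Op 5: best P0=NH2 P1=NH4
Op 6: best P0=NH2 P1=NH4
Op 7: best P0=NH2 P1=-
Op 8: best P0=NH2 P1=-
Op 9: best P0=NH2 P1=-
Op 10: best P0=NH0 P1=-
Op 11: best P0=NH0 P1=NH1
Op 12: best P0=NH4 P1=NH1

Answer: P0:NH4 P1:NH1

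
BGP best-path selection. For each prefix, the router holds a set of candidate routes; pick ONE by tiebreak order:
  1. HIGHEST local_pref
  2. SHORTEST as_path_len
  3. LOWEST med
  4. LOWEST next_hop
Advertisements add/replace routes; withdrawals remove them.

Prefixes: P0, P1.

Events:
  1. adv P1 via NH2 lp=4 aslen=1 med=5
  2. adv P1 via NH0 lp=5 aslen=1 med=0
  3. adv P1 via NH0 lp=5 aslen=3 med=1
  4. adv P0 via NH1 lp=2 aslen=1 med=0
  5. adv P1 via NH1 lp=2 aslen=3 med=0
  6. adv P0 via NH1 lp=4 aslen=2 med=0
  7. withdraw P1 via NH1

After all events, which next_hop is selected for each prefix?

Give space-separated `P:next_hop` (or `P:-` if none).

Answer: P0:NH1 P1:NH0

Derivation:
Op 1: best P0=- P1=NH2
Op 2: best P0=- P1=NH0
Op 3: best P0=- P1=NH0
Op 4: best P0=NH1 P1=NH0
Op 5: best P0=NH1 P1=NH0
Op 6: best P0=NH1 P1=NH0
Op 7: best P0=NH1 P1=NH0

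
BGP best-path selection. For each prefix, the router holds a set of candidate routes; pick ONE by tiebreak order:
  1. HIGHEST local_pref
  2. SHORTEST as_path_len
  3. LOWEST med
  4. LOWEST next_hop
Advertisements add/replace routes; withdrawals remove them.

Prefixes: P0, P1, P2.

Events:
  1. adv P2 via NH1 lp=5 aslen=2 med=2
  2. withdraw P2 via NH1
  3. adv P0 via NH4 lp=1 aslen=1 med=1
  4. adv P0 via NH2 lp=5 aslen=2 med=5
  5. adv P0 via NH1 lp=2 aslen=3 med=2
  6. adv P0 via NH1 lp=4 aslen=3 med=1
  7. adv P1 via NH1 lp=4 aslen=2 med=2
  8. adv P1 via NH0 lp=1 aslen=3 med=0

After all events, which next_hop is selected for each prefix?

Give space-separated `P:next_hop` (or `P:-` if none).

Answer: P0:NH2 P1:NH1 P2:-

Derivation:
Op 1: best P0=- P1=- P2=NH1
Op 2: best P0=- P1=- P2=-
Op 3: best P0=NH4 P1=- P2=-
Op 4: best P0=NH2 P1=- P2=-
Op 5: best P0=NH2 P1=- P2=-
Op 6: best P0=NH2 P1=- P2=-
Op 7: best P0=NH2 P1=NH1 P2=-
Op 8: best P0=NH2 P1=NH1 P2=-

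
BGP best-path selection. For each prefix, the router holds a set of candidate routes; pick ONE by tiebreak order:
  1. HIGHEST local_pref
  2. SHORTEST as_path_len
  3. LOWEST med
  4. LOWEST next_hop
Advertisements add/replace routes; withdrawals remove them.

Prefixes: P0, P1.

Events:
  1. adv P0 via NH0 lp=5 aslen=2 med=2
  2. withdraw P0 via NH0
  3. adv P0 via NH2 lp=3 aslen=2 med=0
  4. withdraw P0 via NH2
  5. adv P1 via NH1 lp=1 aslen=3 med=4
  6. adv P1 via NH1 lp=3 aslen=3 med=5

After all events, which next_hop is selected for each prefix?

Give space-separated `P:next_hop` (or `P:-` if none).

Op 1: best P0=NH0 P1=-
Op 2: best P0=- P1=-
Op 3: best P0=NH2 P1=-
Op 4: best P0=- P1=-
Op 5: best P0=- P1=NH1
Op 6: best P0=- P1=NH1

Answer: P0:- P1:NH1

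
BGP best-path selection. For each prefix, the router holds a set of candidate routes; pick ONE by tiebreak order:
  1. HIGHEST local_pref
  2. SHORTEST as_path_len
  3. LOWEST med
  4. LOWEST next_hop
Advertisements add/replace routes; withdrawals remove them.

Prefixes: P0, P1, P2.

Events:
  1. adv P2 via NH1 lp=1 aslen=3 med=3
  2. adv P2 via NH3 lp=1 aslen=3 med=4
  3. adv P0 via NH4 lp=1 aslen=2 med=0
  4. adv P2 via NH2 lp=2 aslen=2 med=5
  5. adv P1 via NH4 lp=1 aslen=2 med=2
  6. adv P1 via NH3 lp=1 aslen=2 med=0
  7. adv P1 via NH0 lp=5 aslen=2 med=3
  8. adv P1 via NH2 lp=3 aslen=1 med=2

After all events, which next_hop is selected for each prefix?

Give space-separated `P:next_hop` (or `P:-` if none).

Op 1: best P0=- P1=- P2=NH1
Op 2: best P0=- P1=- P2=NH1
Op 3: best P0=NH4 P1=- P2=NH1
Op 4: best P0=NH4 P1=- P2=NH2
Op 5: best P0=NH4 P1=NH4 P2=NH2
Op 6: best P0=NH4 P1=NH3 P2=NH2
Op 7: best P0=NH4 P1=NH0 P2=NH2
Op 8: best P0=NH4 P1=NH0 P2=NH2

Answer: P0:NH4 P1:NH0 P2:NH2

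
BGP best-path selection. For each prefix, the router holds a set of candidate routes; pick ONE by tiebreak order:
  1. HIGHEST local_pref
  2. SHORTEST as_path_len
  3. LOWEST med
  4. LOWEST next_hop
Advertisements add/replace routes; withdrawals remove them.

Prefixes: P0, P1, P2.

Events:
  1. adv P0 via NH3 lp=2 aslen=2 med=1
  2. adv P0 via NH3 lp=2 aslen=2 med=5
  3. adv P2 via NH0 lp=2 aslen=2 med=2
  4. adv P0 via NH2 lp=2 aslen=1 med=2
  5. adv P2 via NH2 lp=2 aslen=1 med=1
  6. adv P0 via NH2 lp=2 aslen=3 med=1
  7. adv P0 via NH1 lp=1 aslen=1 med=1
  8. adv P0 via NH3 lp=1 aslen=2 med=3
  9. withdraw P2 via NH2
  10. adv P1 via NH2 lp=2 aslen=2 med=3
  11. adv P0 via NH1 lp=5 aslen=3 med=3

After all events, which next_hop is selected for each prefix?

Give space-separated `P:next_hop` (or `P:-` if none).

Answer: P0:NH1 P1:NH2 P2:NH0

Derivation:
Op 1: best P0=NH3 P1=- P2=-
Op 2: best P0=NH3 P1=- P2=-
Op 3: best P0=NH3 P1=- P2=NH0
Op 4: best P0=NH2 P1=- P2=NH0
Op 5: best P0=NH2 P1=- P2=NH2
Op 6: best P0=NH3 P1=- P2=NH2
Op 7: best P0=NH3 P1=- P2=NH2
Op 8: best P0=NH2 P1=- P2=NH2
Op 9: best P0=NH2 P1=- P2=NH0
Op 10: best P0=NH2 P1=NH2 P2=NH0
Op 11: best P0=NH1 P1=NH2 P2=NH0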